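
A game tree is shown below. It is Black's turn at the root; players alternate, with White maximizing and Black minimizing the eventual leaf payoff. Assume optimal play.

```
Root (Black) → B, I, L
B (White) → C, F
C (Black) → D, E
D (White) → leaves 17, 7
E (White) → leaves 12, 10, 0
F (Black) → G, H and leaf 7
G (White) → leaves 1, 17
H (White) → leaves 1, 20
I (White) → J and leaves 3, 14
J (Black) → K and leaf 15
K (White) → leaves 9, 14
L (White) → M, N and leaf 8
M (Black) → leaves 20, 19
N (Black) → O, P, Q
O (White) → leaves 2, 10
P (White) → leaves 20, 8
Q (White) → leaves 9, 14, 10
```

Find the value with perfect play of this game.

12

D (White): max(17, 7) = 17
E (White): max(12, 10, 0) = 12
C (Black): min(17, 12) = 12
G (White): max(1, 17) = 17
H (White): max(1, 20) = 20
F (Black): min(17, 20, 7) = 7
B (White): max(12, 7) = 12
K (White): max(9, 14) = 14
J (Black): min(14, 15) = 14
I (White): max(14, 3, 14) = 14
M (Black): min(20, 19) = 19
O (White): max(2, 10) = 10
P (White): max(20, 8) = 20
Q (White): max(9, 14, 10) = 14
N (Black): min(10, 20, 14) = 10
L (White): max(19, 10, 8) = 19
Root (Black): min(12, 14, 19) = 12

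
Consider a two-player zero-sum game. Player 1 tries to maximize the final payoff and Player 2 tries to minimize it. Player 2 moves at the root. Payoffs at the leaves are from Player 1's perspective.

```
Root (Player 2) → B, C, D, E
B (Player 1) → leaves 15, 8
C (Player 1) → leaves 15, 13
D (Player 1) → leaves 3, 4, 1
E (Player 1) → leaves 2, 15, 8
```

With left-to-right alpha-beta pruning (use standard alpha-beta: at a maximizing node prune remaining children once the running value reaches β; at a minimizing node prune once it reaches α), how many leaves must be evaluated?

B [α=-∞,β=+∞]: v=15
C [α=-∞,β=15]: v=15 after child 1 ≥ β → β-cutoff, skip 1
D [α=-∞,β=15]: v=4
E [α=-∞,β=4]: v=15 after child 2 ≥ β → β-cutoff, skip 1
Root [α=-∞,β=+∞]: v=4
Leaves evaluated: 8 of 10.

8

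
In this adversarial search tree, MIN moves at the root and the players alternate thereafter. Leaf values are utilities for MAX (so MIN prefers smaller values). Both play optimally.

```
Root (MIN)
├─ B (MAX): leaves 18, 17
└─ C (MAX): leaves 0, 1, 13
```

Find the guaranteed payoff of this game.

B (MAX): max(18, 17) = 18
C (MAX): max(0, 1, 13) = 13
Root (MIN): min(18, 13) = 13

13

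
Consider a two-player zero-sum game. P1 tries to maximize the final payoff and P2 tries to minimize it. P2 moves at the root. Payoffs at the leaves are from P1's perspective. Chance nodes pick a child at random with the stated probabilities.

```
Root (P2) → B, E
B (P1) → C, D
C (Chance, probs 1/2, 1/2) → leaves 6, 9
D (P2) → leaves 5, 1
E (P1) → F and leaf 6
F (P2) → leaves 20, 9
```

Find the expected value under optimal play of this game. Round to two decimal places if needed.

C (Chance): 1/2·6 + 1/2·9 = 7.5
D (P2): min(5, 1) = 1
B (P1): max(7.5, 1) = 7.5
F (P2): min(20, 9) = 9
E (P1): max(9, 6) = 9
Root (P2): min(7.5, 9) = 7.5

7.5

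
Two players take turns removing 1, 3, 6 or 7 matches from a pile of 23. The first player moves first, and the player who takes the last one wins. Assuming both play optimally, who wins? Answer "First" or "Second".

First

Compute winning (W) and losing (L) positions by backward induction:
i:   0  1  2  3  4  5  6  7  8  9 10 11 12 13 14 15 16 17 18 19 20 21 22 23
     L  W  L  W  L  W  W  W  W  W  W  W  L  W  L  W  L  W  W  W  W  W  W  W
Position 23 is W, so the first player wins.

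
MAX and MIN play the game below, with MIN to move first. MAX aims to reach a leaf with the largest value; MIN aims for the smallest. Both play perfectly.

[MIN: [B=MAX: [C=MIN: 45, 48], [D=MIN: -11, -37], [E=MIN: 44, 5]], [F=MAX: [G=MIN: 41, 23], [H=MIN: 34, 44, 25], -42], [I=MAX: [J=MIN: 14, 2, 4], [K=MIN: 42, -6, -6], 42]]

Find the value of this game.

C (MIN): min(45, 48) = 45
D (MIN): min(-11, -37) = -37
E (MIN): min(44, 5) = 5
B (MAX): max(45, -37, 5) = 45
G (MIN): min(41, 23) = 23
H (MIN): min(34, 44, 25) = 25
F (MAX): max(23, 25, -42) = 25
J (MIN): min(14, 2, 4) = 2
K (MIN): min(42, -6, -6) = -6
I (MAX): max(2, -6, 42) = 42
Root (MIN): min(45, 25, 42) = 25

25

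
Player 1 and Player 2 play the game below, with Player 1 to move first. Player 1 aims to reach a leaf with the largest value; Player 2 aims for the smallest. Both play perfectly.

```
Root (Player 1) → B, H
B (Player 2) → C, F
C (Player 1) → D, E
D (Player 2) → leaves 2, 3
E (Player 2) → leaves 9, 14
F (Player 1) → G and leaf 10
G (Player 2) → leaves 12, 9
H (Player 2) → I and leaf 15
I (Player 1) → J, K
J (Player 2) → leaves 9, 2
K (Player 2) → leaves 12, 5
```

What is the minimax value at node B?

D: min(2, 3) = 2
E: min(9, 14) = 9
C: max(2, 9) = 9
G: min(12, 9) = 9
F: max(9, 10) = 10
B: min(9, 10) = 9

9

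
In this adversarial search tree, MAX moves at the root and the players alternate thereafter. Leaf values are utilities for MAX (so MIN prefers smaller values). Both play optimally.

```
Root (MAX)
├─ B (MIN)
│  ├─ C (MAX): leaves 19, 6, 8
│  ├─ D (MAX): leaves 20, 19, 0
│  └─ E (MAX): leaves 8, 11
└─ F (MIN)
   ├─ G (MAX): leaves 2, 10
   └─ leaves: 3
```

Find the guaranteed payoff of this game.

11

C (MAX): max(19, 6, 8) = 19
D (MAX): max(20, 19, 0) = 20
E (MAX): max(8, 11) = 11
B (MIN): min(19, 20, 11) = 11
G (MAX): max(2, 10) = 10
F (MIN): min(10, 3) = 3
Root (MAX): max(11, 3) = 11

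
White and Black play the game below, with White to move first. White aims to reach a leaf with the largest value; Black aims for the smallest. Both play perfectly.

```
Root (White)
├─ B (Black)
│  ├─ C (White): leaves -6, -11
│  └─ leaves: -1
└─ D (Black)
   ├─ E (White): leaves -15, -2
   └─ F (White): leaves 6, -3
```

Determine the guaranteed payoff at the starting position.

C (White): max(-6, -11) = -6
B (Black): min(-6, -1) = -6
E (White): max(-15, -2) = -2
F (White): max(6, -3) = 6
D (Black): min(-2, 6) = -2
Root (White): max(-6, -2) = -2

-2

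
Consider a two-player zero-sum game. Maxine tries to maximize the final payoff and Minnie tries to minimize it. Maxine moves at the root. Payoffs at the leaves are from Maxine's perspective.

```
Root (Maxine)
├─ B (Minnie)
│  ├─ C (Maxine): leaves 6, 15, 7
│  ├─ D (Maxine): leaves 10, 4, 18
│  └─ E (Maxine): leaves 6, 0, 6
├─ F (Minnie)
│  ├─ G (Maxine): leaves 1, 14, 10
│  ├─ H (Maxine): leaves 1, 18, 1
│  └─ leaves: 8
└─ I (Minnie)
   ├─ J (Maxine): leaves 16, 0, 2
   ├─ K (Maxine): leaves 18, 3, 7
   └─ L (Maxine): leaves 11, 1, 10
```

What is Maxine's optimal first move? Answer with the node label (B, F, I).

C (Maxine): max(6, 15, 7) = 15
D (Maxine): max(10, 4, 18) = 18
E (Maxine): max(6, 0, 6) = 6
B (Minnie): min(15, 18, 6) = 6
G (Maxine): max(1, 14, 10) = 14
H (Maxine): max(1, 18, 1) = 18
F (Minnie): min(14, 18, 8) = 8
J (Maxine): max(16, 0, 2) = 16
K (Maxine): max(18, 3, 7) = 18
L (Maxine): max(11, 1, 10) = 11
I (Minnie): min(16, 18, 11) = 11
Root (Maxine): max(6, 8, 11) = 11
Maxine picks the child with the highest value: I (value 11).

I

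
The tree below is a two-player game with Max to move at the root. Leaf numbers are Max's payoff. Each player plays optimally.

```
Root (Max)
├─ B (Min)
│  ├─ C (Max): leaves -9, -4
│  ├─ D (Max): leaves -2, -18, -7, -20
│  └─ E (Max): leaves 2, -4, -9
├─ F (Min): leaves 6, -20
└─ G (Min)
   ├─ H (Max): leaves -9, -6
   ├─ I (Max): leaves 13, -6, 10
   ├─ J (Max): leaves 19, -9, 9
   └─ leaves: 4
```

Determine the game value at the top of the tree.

C (Max): max(-9, -4) = -4
D (Max): max(-2, -18, -7, -20) = -2
E (Max): max(2, -4, -9) = 2
B (Min): min(-4, -2, 2) = -4
F (Min): min(6, -20) = -20
H (Max): max(-9, -6) = -6
I (Max): max(13, -6, 10) = 13
J (Max): max(19, -9, 9) = 19
G (Min): min(-6, 13, 19, 4) = -6
Root (Max): max(-4, -20, -6) = -4

-4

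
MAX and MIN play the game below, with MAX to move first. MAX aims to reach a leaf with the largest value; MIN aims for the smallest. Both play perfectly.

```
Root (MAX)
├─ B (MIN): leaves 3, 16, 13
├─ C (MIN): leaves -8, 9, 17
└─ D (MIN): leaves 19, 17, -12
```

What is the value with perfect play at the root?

B (MIN): min(3, 16, 13) = 3
C (MIN): min(-8, 9, 17) = -8
D (MIN): min(19, 17, -12) = -12
Root (MAX): max(3, -8, -12) = 3

3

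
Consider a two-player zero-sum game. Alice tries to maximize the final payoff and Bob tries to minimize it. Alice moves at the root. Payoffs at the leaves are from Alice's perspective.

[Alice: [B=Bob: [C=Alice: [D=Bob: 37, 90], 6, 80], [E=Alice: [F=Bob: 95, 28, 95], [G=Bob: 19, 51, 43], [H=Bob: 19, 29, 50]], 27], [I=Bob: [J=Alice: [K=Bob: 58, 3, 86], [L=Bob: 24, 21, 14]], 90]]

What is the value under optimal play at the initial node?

27

D (Bob): min(37, 90) = 37
C (Alice): max(37, 6, 80) = 80
F (Bob): min(95, 28, 95) = 28
G (Bob): min(19, 51, 43) = 19
H (Bob): min(19, 29, 50) = 19
E (Alice): max(28, 19, 19) = 28
B (Bob): min(80, 28, 27) = 27
K (Bob): min(58, 3, 86) = 3
L (Bob): min(24, 21, 14) = 14
J (Alice): max(3, 14) = 14
I (Bob): min(14, 90) = 14
Root (Alice): max(27, 14) = 27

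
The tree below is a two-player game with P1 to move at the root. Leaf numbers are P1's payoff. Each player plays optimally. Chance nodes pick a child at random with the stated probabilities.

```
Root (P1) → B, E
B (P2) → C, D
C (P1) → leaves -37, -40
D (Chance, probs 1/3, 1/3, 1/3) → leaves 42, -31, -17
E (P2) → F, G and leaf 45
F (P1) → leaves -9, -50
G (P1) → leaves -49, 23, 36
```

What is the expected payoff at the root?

-9

C (P1): max(-37, -40) = -37
D (Chance): 1/3·42 + 1/3·-31 + 1/3·-17 = -2
B (P2): min(-37, -2) = -37
F (P1): max(-9, -50) = -9
G (P1): max(-49, 23, 36) = 36
E (P2): min(-9, 36, 45) = -9
Root (P1): max(-37, -9) = -9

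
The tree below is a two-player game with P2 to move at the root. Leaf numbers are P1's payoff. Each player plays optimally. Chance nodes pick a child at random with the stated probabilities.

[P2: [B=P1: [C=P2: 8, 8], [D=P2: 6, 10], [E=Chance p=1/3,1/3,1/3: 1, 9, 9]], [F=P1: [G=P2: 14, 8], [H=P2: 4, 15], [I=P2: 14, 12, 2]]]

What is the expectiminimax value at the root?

C (P2): min(8, 8) = 8
D (P2): min(6, 10) = 6
E (Chance): 1/3·1 + 1/3·9 + 1/3·9 = 6.33
B (P1): max(8, 6, 6.33) = 8
G (P2): min(14, 8) = 8
H (P2): min(4, 15) = 4
I (P2): min(14, 12, 2) = 2
F (P1): max(8, 4, 2) = 8
Root (P2): min(8, 8) = 8

8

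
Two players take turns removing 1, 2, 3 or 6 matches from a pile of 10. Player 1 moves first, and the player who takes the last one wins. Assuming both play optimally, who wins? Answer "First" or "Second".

First

i:   0  1  2  3  4  5  6  7  8  9 10
     L  W  W  W  L  W  W  W  L  W  W
Position 10 is W, so the first player wins.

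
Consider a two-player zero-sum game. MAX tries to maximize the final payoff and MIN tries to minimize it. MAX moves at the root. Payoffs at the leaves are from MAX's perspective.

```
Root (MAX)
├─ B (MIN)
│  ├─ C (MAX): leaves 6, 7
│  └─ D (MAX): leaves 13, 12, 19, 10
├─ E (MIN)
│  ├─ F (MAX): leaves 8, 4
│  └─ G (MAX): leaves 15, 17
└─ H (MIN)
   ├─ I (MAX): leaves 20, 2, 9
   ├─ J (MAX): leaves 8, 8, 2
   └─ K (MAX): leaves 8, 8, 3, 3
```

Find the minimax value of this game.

8

C (MAX): max(6, 7) = 7
D (MAX): max(13, 12, 19, 10) = 19
B (MIN): min(7, 19) = 7
F (MAX): max(8, 4) = 8
G (MAX): max(15, 17) = 17
E (MIN): min(8, 17) = 8
I (MAX): max(20, 2, 9) = 20
J (MAX): max(8, 8, 2) = 8
K (MAX): max(8, 8, 3, 3) = 8
H (MIN): min(20, 8, 8) = 8
Root (MAX): max(7, 8, 8) = 8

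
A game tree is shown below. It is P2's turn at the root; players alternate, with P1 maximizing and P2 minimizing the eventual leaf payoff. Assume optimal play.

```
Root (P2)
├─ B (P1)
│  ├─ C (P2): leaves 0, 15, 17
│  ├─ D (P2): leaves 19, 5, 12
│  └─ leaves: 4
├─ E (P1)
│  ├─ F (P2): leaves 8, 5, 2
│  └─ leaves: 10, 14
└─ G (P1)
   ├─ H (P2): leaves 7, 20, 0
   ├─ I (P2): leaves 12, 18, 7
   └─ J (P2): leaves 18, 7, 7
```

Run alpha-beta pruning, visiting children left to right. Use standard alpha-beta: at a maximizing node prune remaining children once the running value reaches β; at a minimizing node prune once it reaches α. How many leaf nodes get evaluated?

17

C [α=-∞,β=+∞]: v=0
D [α=0,β=+∞]: v=5
B [α=-∞,β=+∞]: v=5
F [α=-∞,β=5]: v=2
E [α=-∞,β=5]: v=10 after child 2 ≥ β → β-cutoff, skip 1
H [α=-∞,β=5]: v=0
I [α=0,β=5]: v=7
G [α=-∞,β=5]: v=7 after child 2 ≥ β → β-cutoff, skip 1
Root [α=-∞,β=+∞]: v=5
Leaves evaluated: 17 of 21.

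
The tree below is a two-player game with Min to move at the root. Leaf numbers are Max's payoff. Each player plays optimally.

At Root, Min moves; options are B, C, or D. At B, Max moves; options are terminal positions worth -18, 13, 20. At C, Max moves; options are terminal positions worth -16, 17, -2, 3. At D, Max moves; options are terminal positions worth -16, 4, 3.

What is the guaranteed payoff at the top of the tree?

B (Max): max(-18, 13, 20) = 20
C (Max): max(-16, 17, -2, 3) = 17
D (Max): max(-16, 4, 3) = 4
Root (Min): min(20, 17, 4) = 4

4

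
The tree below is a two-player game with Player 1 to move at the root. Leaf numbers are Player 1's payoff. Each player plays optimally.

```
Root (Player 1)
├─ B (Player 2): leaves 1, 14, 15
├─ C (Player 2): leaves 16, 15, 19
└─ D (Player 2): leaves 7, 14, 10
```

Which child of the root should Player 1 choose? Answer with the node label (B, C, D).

B (Player 2): min(1, 14, 15) = 1
C (Player 2): min(16, 15, 19) = 15
D (Player 2): min(7, 14, 10) = 7
Root (Player 1): max(1, 15, 7) = 15
Player 1 picks the child with the highest value: C (value 15).

C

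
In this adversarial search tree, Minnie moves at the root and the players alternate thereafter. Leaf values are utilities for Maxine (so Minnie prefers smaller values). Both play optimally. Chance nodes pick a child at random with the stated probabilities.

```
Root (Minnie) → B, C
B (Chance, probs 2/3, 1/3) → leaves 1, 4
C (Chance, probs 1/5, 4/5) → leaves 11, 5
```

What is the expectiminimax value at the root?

B (Chance): 2/3·1 + 1/3·4 = 2
C (Chance): 1/5·11 + 4/5·5 = 6.2
Root (Minnie): min(2, 6.2) = 2

2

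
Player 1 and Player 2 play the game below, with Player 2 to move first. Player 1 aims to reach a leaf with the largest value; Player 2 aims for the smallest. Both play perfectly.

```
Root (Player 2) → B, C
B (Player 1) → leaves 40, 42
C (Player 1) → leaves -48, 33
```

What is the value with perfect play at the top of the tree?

33

B (Player 1): max(40, 42) = 42
C (Player 1): max(-48, 33) = 33
Root (Player 2): min(42, 33) = 33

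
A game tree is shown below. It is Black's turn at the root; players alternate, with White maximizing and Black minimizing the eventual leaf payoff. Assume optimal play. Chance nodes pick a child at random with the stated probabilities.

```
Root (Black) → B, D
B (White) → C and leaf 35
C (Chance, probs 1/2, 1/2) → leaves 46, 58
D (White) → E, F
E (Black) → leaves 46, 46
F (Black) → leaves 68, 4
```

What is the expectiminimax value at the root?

C (Chance): 1/2·46 + 1/2·58 = 52
B (White): max(52, 35) = 52
E (Black): min(46, 46) = 46
F (Black): min(68, 4) = 4
D (White): max(46, 4) = 46
Root (Black): min(52, 46) = 46

46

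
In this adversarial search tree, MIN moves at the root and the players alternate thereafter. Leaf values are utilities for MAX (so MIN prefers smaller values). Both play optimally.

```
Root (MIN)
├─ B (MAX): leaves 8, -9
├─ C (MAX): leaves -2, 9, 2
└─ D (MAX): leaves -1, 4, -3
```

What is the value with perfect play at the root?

B (MAX): max(8, -9) = 8
C (MAX): max(-2, 9, 2) = 9
D (MAX): max(-1, 4, -3) = 4
Root (MIN): min(8, 9, 4) = 4

4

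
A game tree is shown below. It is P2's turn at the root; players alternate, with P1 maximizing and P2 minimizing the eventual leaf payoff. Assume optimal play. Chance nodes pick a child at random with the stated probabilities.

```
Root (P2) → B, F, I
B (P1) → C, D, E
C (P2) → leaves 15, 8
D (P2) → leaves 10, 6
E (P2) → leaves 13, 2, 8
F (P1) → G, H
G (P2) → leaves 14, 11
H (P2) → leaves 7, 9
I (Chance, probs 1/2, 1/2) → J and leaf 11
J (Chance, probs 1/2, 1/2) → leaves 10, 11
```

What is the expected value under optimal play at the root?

C (P2): min(15, 8) = 8
D (P2): min(10, 6) = 6
E (P2): min(13, 2, 8) = 2
B (P1): max(8, 6, 2) = 8
G (P2): min(14, 11) = 11
H (P2): min(7, 9) = 7
F (P1): max(11, 7) = 11
J (Chance): 1/2·10 + 1/2·11 = 10.5
I (Chance): 1/2·10.5 + 1/2·11 = 10.75
Root (P2): min(8, 11, 10.75) = 8

8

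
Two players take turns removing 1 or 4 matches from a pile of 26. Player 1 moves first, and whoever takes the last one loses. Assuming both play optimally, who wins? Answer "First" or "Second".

Second

Compute winning (W) and losing (L) positions by backward induction:
i:   0  1  2  3  4  5  6  7  8  9 10 11 12 13 14 15 16 17 18 19 20 21 22 23 24 25 26
     W  L  W  L  W  W  L  W  L  W  W  L  W  L  W  W  L  W  L  W  W  L  W  L  W  W  L
Position 26 is L, so the second player wins.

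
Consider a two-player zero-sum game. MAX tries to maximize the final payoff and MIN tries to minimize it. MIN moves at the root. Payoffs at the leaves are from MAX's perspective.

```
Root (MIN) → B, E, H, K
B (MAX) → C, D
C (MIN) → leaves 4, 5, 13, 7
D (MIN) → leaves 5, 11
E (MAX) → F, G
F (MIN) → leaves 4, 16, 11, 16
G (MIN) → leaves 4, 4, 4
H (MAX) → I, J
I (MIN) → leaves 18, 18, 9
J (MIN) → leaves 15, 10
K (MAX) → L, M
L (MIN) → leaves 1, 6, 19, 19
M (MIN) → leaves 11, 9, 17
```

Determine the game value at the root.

4

C (MIN): min(4, 5, 13, 7) = 4
D (MIN): min(5, 11) = 5
B (MAX): max(4, 5) = 5
F (MIN): min(4, 16, 11, 16) = 4
G (MIN): min(4, 4, 4) = 4
E (MAX): max(4, 4) = 4
I (MIN): min(18, 18, 9) = 9
J (MIN): min(15, 10) = 10
H (MAX): max(9, 10) = 10
L (MIN): min(1, 6, 19, 19) = 1
M (MIN): min(11, 9, 17) = 9
K (MAX): max(1, 9) = 9
Root (MIN): min(5, 4, 10, 9) = 4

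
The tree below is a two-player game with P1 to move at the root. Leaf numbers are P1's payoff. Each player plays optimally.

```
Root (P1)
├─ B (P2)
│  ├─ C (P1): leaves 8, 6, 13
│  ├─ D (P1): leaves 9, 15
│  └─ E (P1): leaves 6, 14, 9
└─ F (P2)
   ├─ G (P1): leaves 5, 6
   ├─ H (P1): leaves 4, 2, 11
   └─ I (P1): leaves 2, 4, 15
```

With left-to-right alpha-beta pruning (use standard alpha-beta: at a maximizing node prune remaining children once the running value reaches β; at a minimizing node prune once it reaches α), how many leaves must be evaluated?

C [α=-∞,β=+∞]: v=13
D [α=-∞,β=13]: v=15
E [α=-∞,β=13]: v=14 after child 2 ≥ β → β-cutoff, skip 1
B [α=-∞,β=+∞]: v=13
G [α=13,β=+∞]: v=6
F [α=13,β=+∞]: v=6 after child 1 ≤ α → α-cutoff, skip 2
Root [α=-∞,β=+∞]: v=13
Leaves evaluated: 9 of 16.

9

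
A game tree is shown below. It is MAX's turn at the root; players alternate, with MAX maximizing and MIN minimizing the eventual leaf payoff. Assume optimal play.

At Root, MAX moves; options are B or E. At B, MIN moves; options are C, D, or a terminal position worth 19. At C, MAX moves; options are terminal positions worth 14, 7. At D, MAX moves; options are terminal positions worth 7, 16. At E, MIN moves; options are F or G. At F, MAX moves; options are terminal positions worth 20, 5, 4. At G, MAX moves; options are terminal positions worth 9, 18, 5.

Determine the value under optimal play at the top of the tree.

C (MAX): max(14, 7) = 14
D (MAX): max(7, 16) = 16
B (MIN): min(14, 16, 19) = 14
F (MAX): max(20, 5, 4) = 20
G (MAX): max(9, 18, 5) = 18
E (MIN): min(20, 18) = 18
Root (MAX): max(14, 18) = 18

18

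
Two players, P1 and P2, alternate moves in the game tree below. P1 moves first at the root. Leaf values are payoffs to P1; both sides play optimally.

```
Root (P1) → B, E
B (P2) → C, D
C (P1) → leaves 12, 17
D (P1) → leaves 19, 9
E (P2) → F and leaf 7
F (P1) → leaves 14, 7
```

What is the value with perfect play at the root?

17

C (P1): max(12, 17) = 17
D (P1): max(19, 9) = 19
B (P2): min(17, 19) = 17
F (P1): max(14, 7) = 14
E (P2): min(14, 7) = 7
Root (P1): max(17, 7) = 17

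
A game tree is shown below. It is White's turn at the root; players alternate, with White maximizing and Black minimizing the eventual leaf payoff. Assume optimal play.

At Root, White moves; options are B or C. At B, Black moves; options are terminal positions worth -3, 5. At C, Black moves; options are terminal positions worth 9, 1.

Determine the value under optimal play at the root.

1

B (Black): min(-3, 5) = -3
C (Black): min(9, 1) = 1
Root (White): max(-3, 1) = 1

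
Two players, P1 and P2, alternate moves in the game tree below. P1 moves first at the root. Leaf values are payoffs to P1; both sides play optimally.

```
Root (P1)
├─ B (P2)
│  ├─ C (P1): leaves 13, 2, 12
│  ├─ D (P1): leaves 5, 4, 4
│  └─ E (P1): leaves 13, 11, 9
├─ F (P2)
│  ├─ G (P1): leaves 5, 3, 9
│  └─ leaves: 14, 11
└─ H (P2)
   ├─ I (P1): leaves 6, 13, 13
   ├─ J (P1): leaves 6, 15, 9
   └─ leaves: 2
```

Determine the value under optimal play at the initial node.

C (P1): max(13, 2, 12) = 13
D (P1): max(5, 4, 4) = 5
E (P1): max(13, 11, 9) = 13
B (P2): min(13, 5, 13) = 5
G (P1): max(5, 3, 9) = 9
F (P2): min(9, 14, 11) = 9
I (P1): max(6, 13, 13) = 13
J (P1): max(6, 15, 9) = 15
H (P2): min(13, 15, 2) = 2
Root (P1): max(5, 9, 2) = 9

9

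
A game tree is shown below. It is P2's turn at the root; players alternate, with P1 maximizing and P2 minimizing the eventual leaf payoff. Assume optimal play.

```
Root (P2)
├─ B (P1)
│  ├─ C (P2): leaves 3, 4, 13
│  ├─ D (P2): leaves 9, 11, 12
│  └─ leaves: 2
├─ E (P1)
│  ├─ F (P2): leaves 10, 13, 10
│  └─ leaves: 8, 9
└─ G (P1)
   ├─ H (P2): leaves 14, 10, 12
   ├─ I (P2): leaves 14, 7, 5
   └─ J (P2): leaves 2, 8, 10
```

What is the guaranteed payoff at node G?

H: min(14, 10, 12) = 10
I: min(14, 7, 5) = 5
J: min(2, 8, 10) = 2
G: max(10, 5, 2) = 10

10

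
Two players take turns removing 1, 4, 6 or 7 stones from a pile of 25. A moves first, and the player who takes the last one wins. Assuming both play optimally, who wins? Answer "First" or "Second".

First

Positions where the player to move wins (W) vs loses (L):
i:   0  1  2  3  4  5  6  7  8  9 10 11 12 13 14 15 16 17 18 19 20 21 22 23 24 25
     L  W  L  W  W  L  W  W  W  W  L  W  W  L  W  L  W  W  L  W  W  W  W  L  W  W
Position 25 is W, so the first player wins.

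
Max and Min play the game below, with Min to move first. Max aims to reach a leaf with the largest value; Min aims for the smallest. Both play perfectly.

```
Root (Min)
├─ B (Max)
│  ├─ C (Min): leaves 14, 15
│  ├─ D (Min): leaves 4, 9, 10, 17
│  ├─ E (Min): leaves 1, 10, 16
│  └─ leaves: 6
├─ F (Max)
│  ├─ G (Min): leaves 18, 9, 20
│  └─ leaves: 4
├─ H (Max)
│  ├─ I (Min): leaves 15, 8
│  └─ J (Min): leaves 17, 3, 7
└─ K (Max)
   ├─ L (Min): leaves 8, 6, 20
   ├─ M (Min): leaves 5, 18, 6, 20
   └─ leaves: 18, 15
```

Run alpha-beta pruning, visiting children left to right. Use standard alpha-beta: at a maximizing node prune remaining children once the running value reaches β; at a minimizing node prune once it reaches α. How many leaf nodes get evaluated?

18

C [α=-∞,β=+∞]: v=14
D [α=14,β=+∞]: v=4 after child 1 ≤ α → α-cutoff, skip 3
E [α=14,β=+∞]: v=1 after child 1 ≤ α → α-cutoff, skip 2
B [α=-∞,β=+∞]: v=14
G [α=-∞,β=14]: v=9
F [α=-∞,β=14]: v=9
I [α=-∞,β=9]: v=8
J [α=8,β=9]: v=3 after child 2 ≤ α → α-cutoff, skip 1
H [α=-∞,β=9]: v=8
L [α=-∞,β=8]: v=6
M [α=6,β=8]: v=5 after child 1 ≤ α → α-cutoff, skip 3
K [α=-∞,β=8]: v=18 after child 3 ≥ β → β-cutoff, skip 1
Root [α=-∞,β=+∞]: v=8
Leaves evaluated: 18 of 28.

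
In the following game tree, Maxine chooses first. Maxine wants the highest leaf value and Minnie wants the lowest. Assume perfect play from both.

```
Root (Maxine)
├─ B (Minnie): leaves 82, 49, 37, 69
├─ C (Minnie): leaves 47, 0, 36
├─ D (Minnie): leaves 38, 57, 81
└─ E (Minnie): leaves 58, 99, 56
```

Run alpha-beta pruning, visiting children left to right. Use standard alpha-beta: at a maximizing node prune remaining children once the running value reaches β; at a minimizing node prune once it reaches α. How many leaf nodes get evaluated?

12

B [α=-∞,β=+∞]: v=37
C [α=37,β=+∞]: v=0 after child 2 ≤ α → α-cutoff, skip 1
D [α=37,β=+∞]: v=38
E [α=38,β=+∞]: v=56
Root [α=-∞,β=+∞]: v=56
Leaves evaluated: 12 of 13.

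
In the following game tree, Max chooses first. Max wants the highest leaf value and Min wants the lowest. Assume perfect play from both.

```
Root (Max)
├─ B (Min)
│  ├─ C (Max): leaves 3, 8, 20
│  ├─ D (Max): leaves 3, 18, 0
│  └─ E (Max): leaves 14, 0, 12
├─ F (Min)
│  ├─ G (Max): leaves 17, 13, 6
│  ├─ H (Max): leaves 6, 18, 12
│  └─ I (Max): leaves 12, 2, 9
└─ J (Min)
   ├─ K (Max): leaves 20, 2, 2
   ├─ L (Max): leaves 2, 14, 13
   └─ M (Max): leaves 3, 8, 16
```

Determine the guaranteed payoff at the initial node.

14

C (Max): max(3, 8, 20) = 20
D (Max): max(3, 18, 0) = 18
E (Max): max(14, 0, 12) = 14
B (Min): min(20, 18, 14) = 14
G (Max): max(17, 13, 6) = 17
H (Max): max(6, 18, 12) = 18
I (Max): max(12, 2, 9) = 12
F (Min): min(17, 18, 12) = 12
K (Max): max(20, 2, 2) = 20
L (Max): max(2, 14, 13) = 14
M (Max): max(3, 8, 16) = 16
J (Min): min(20, 14, 16) = 14
Root (Max): max(14, 12, 14) = 14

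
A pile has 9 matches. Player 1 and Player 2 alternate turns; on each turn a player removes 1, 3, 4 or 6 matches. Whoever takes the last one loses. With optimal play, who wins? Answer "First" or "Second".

i:   0  1  2  3  4  5  6  7  8  9
     W  L  W  L  W  W  W  W  L  W
Position 9 is W, so the first player wins.

First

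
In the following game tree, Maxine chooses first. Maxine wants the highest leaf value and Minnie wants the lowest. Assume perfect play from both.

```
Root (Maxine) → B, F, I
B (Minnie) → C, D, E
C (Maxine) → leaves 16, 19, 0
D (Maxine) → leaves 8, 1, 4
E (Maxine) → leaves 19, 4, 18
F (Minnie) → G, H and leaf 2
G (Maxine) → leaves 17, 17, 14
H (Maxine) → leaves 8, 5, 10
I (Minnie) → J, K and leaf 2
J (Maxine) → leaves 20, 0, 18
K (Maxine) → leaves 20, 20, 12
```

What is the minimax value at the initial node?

C (Maxine): max(16, 19, 0) = 19
D (Maxine): max(8, 1, 4) = 8
E (Maxine): max(19, 4, 18) = 19
B (Minnie): min(19, 8, 19) = 8
G (Maxine): max(17, 17, 14) = 17
H (Maxine): max(8, 5, 10) = 10
F (Minnie): min(17, 10, 2) = 2
J (Maxine): max(20, 0, 18) = 20
K (Maxine): max(20, 20, 12) = 20
I (Minnie): min(20, 20, 2) = 2
Root (Maxine): max(8, 2, 2) = 8

8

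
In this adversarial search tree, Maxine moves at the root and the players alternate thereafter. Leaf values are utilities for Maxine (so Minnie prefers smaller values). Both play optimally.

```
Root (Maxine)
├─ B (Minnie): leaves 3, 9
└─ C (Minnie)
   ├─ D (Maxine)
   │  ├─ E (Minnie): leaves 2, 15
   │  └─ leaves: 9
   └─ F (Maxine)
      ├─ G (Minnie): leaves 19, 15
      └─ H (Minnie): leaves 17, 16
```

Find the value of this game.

B (Minnie): min(3, 9) = 3
E (Minnie): min(2, 15) = 2
D (Maxine): max(2, 9) = 9
G (Minnie): min(19, 15) = 15
H (Minnie): min(17, 16) = 16
F (Maxine): max(15, 16) = 16
C (Minnie): min(9, 16) = 9
Root (Maxine): max(3, 9) = 9

9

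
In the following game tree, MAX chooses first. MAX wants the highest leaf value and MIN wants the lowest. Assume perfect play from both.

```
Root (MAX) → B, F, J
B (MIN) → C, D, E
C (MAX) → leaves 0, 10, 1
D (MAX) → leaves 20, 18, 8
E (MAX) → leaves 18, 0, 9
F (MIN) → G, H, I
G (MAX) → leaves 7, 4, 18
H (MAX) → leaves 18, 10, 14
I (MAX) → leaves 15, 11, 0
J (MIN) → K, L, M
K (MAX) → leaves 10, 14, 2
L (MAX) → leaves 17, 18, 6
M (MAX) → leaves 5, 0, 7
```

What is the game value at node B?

C: max(0, 10, 1) = 10
D: max(20, 18, 8) = 20
E: max(18, 0, 9) = 18
B: min(10, 20, 18) = 10

10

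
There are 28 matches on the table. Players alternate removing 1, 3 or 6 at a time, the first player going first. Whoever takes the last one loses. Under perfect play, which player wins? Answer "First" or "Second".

Positions where the player to move wins (W) vs loses (L):
i:   0  1  2  3  4  5  6  7  8  9 10 11 12 13 14 15 16 17 18 19 20 21 22 23 24 25 26 27 28
     W  L  W  L  W  L  W  W  W  W  L  W  L  W  L  W  W  W  W  L  W  L  W  L  W  W  W  W  L
Position 28 is L, so the second player wins.

Second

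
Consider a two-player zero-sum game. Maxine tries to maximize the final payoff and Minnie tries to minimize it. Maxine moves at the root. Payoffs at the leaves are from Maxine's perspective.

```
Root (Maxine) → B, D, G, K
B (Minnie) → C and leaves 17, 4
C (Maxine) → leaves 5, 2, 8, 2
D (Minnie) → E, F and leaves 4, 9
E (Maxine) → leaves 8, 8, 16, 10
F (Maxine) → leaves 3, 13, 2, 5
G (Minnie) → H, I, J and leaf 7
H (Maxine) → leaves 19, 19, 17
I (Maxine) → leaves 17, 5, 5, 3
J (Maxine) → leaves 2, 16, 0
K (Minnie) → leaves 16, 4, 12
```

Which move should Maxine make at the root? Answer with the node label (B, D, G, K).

G

C (Maxine): max(5, 2, 8, 2) = 8
B (Minnie): min(8, 17, 4) = 4
E (Maxine): max(8, 8, 16, 10) = 16
F (Maxine): max(3, 13, 2, 5) = 13
D (Minnie): min(16, 13, 4, 9) = 4
H (Maxine): max(19, 19, 17) = 19
I (Maxine): max(17, 5, 5, 3) = 17
J (Maxine): max(2, 16, 0) = 16
G (Minnie): min(19, 17, 16, 7) = 7
K (Minnie): min(16, 4, 12) = 4
Root (Maxine): max(4, 4, 7, 4) = 7
Maxine picks the child with the highest value: G (value 7).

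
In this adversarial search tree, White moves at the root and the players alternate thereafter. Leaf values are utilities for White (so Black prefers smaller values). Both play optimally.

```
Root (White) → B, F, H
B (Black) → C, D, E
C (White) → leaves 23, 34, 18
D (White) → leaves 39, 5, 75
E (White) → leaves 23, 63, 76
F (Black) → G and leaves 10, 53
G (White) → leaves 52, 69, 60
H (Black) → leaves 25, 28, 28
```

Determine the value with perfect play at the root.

34

C (White): max(23, 34, 18) = 34
D (White): max(39, 5, 75) = 75
E (White): max(23, 63, 76) = 76
B (Black): min(34, 75, 76) = 34
G (White): max(52, 69, 60) = 69
F (Black): min(69, 10, 53) = 10
H (Black): min(25, 28, 28) = 25
Root (White): max(34, 10, 25) = 34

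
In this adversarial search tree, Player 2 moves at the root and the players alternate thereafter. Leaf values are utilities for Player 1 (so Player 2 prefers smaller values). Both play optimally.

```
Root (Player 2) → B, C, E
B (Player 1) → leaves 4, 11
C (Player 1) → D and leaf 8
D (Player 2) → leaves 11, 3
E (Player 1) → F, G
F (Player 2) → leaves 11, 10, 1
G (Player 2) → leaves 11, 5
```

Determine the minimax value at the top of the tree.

5

B (Player 1): max(4, 11) = 11
D (Player 2): min(11, 3) = 3
C (Player 1): max(3, 8) = 8
F (Player 2): min(11, 10, 1) = 1
G (Player 2): min(11, 5) = 5
E (Player 1): max(1, 5) = 5
Root (Player 2): min(11, 8, 5) = 5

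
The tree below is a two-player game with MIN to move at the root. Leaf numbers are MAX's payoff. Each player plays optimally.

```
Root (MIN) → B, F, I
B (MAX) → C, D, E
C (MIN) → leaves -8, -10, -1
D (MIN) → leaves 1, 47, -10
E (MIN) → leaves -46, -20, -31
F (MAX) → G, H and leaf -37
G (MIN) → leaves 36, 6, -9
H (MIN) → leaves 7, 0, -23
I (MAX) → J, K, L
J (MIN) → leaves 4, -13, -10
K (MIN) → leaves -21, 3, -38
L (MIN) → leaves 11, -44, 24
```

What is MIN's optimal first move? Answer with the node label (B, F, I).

I

C (MIN): min(-8, -10, -1) = -10
D (MIN): min(1, 47, -10) = -10
E (MIN): min(-46, -20, -31) = -46
B (MAX): max(-10, -10, -46) = -10
G (MIN): min(36, 6, -9) = -9
H (MIN): min(7, 0, -23) = -23
F (MAX): max(-9, -23, -37) = -9
J (MIN): min(4, -13, -10) = -13
K (MIN): min(-21, 3, -38) = -38
L (MIN): min(11, -44, 24) = -44
I (MAX): max(-13, -38, -44) = -13
Root (MIN): min(-10, -9, -13) = -13
MIN picks the child with the lowest value: I (value -13).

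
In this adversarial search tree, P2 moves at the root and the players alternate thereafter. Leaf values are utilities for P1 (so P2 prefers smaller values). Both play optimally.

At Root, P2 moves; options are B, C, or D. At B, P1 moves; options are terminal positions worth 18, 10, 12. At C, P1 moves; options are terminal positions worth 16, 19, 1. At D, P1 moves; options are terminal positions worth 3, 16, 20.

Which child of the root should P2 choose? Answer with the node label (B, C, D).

B (P1): max(18, 10, 12) = 18
C (P1): max(16, 19, 1) = 19
D (P1): max(3, 16, 20) = 20
Root (P2): min(18, 19, 20) = 18
P2 picks the child with the lowest value: B (value 18).

B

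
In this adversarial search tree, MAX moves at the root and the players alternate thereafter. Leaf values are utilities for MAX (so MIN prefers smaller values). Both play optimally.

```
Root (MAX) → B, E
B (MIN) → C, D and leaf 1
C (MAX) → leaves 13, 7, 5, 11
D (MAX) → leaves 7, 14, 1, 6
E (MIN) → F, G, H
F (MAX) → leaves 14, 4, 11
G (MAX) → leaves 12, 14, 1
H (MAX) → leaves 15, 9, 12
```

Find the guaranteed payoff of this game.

C (MAX): max(13, 7, 5, 11) = 13
D (MAX): max(7, 14, 1, 6) = 14
B (MIN): min(13, 14, 1) = 1
F (MAX): max(14, 4, 11) = 14
G (MAX): max(12, 14, 1) = 14
H (MAX): max(15, 9, 12) = 15
E (MIN): min(14, 14, 15) = 14
Root (MAX): max(1, 14) = 14

14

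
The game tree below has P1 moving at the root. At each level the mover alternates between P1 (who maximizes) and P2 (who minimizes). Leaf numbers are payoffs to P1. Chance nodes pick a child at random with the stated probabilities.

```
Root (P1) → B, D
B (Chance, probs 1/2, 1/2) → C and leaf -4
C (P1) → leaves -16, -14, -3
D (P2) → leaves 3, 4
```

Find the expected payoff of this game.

3

C (P1): max(-16, -14, -3) = -3
B (Chance): 1/2·-3 + 1/2·-4 = -3.5
D (P2): min(3, 4) = 3
Root (P1): max(-3.5, 3) = 3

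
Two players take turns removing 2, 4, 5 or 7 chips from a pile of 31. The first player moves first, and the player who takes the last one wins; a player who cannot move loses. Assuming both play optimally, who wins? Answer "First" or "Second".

First

i:   0  1  2  3  4  5  6  7  8  9 10 11 12 13 14 15 16 17 18 19 20 21 22 23 24 25 26 27 28 29 30 31
     L  L  W  W  W  W  W  W  W  L  L  W  W  W  W  W  W  W  L  L  W  W  W  W  W  W  W  L  L  W  W  W
Position 31 is W, so the first player wins.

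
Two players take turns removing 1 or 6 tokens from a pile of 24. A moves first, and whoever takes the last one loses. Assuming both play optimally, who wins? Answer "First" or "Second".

Second

i:   0  1  2  3  4  5  6  7  8  9 10 11 12 13 14 15 16 17 18 19 20 21 22 23 24
     W  L  W  L  W  L  W  W  L  W  L  W  L  W  W  L  W  L  W  L  W  W  L  W  L
Position 24 is L, so the second player wins.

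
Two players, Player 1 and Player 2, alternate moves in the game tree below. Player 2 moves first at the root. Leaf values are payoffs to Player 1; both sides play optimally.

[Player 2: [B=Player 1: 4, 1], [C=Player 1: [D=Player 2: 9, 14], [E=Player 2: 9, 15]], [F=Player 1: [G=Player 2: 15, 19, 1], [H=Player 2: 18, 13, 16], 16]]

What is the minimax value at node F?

G: min(15, 19, 1) = 1
H: min(18, 13, 16) = 13
F: max(1, 13, 16) = 16

16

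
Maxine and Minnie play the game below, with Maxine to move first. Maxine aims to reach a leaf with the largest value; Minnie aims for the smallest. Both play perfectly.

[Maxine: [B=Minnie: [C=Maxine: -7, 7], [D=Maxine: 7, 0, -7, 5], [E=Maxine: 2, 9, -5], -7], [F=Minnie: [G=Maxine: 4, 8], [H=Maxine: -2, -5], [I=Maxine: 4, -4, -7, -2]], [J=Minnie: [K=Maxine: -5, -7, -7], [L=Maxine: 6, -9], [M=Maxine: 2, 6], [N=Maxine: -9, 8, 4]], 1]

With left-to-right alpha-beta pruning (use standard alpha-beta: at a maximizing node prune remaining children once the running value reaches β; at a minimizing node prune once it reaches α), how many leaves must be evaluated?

15

C [α=-∞,β=+∞]: v=7
D [α=-∞,β=7]: v=7 after child 1 ≥ β → β-cutoff, skip 3
E [α=-∞,β=7]: v=9 after child 2 ≥ β → β-cutoff, skip 1
B [α=-∞,β=+∞]: v=-7
G [α=-7,β=+∞]: v=8
H [α=-7,β=8]: v=-2
I [α=-7,β=-2]: v=4 after child 1 ≥ β → β-cutoff, skip 3
F [α=-7,β=+∞]: v=-2
K [α=-2,β=+∞]: v=-5
J [α=-2,β=+∞]: v=-5 after child 1 ≤ α → α-cutoff, skip 3
Root [α=-∞,β=+∞]: v=1
Leaves evaluated: 15 of 29.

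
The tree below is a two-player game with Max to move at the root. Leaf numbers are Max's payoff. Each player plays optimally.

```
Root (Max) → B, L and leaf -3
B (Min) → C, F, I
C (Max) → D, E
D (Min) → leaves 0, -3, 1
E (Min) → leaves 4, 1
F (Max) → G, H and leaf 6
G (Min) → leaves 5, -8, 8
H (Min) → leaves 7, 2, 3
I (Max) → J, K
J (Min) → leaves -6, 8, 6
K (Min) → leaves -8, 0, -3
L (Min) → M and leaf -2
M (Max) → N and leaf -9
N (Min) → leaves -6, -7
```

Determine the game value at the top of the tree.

-3

D (Min): min(0, -3, 1) = -3
E (Min): min(4, 1) = 1
C (Max): max(-3, 1) = 1
G (Min): min(5, -8, 8) = -8
H (Min): min(7, 2, 3) = 2
F (Max): max(-8, 2, 6) = 6
J (Min): min(-6, 8, 6) = -6
K (Min): min(-8, 0, -3) = -8
I (Max): max(-6, -8) = -6
B (Min): min(1, 6, -6) = -6
N (Min): min(-6, -7) = -7
M (Max): max(-7, -9) = -7
L (Min): min(-7, -2) = -7
Root (Max): max(-6, -7, -3) = -3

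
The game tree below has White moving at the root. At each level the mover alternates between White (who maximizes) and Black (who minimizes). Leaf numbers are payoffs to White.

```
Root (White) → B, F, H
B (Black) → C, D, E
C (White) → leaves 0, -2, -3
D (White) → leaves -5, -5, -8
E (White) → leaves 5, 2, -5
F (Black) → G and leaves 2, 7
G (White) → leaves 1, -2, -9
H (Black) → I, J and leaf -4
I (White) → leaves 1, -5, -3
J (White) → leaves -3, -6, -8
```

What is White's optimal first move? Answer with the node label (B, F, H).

F

C (White): max(0, -2, -3) = 0
D (White): max(-5, -5, -8) = -5
E (White): max(5, 2, -5) = 5
B (Black): min(0, -5, 5) = -5
G (White): max(1, -2, -9) = 1
F (Black): min(1, 2, 7) = 1
I (White): max(1, -5, -3) = 1
J (White): max(-3, -6, -8) = -3
H (Black): min(1, -3, -4) = -4
Root (White): max(-5, 1, -4) = 1
White picks the child with the highest value: F (value 1).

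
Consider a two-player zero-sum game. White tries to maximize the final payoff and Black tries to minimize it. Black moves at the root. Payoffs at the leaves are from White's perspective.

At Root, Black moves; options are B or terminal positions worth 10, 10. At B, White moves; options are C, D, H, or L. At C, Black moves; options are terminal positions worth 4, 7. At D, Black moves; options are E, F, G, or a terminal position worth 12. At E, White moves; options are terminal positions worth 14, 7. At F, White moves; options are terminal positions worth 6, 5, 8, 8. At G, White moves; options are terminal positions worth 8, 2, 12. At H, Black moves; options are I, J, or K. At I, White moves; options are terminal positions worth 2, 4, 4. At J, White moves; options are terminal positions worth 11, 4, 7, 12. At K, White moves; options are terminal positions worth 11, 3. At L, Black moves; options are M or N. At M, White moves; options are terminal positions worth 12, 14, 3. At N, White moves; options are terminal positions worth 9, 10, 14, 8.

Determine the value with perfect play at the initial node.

10

C (Black): min(4, 7) = 4
E (White): max(14, 7) = 14
F (White): max(6, 5, 8, 8) = 8
G (White): max(8, 2, 12) = 12
D (Black): min(14, 8, 12, 12) = 8
I (White): max(2, 4, 4) = 4
J (White): max(11, 4, 7, 12) = 12
K (White): max(11, 3) = 11
H (Black): min(4, 12, 11) = 4
M (White): max(12, 14, 3) = 14
N (White): max(9, 10, 14, 8) = 14
L (Black): min(14, 14) = 14
B (White): max(4, 8, 4, 14) = 14
Root (Black): min(14, 10, 10) = 10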